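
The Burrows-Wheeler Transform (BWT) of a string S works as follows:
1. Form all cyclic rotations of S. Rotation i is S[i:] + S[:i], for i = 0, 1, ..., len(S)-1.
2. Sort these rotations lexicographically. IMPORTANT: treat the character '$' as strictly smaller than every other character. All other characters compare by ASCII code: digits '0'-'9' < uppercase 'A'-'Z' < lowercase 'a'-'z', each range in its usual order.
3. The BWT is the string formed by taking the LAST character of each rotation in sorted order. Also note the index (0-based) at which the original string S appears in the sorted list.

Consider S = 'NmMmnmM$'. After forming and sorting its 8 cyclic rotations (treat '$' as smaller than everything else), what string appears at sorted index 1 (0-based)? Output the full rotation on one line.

All 8 rotations (rotation i = S[i:]+S[:i]):
  rot[0] = NmMmnmM$
  rot[1] = mMmnmM$N
  rot[2] = MmnmM$Nm
  rot[3] = mnmM$NmM
  rot[4] = nmM$NmMm
  rot[5] = mM$NmMmn
  rot[6] = M$NmMmnm
  rot[7] = $NmMmnmM
Sorted (with $ < everything):
  sorted[0] = $NmMmnmM
  sorted[1] = M$NmMmnm
  sorted[2] = MmnmM$Nm
  sorted[3] = NmMmnmM$
  sorted[4] = mM$NmMmn
  sorted[5] = mMmnmM$N
  sorted[6] = mnmM$NmM
  sorted[7] = nmM$NmMm
sorted[1] = M$NmMmnm

Answer: M$NmMmnm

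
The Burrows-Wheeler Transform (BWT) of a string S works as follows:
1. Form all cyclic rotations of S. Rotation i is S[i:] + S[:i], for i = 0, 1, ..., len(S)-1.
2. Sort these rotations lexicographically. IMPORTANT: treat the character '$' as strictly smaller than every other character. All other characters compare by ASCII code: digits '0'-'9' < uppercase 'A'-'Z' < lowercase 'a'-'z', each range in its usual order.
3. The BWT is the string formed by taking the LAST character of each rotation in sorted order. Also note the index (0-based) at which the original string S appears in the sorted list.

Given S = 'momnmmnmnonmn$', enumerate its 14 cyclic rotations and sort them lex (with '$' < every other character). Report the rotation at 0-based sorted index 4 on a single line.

Answer: mnmnonmn$momnm

Derivation:
All 14 rotations (rotation i = S[i:]+S[:i]):
  rot[0] = momnmmnmnonmn$
  rot[1] = omnmmnmnonmn$m
  rot[2] = mnmmnmnonmn$mo
  rot[3] = nmmnmnonmn$mom
  rot[4] = mmnmnonmn$momn
  rot[5] = mnmnonmn$momnm
  rot[6] = nmnonmn$momnmm
  rot[7] = mnonmn$momnmmn
  rot[8] = nonmn$momnmmnm
  rot[9] = onmn$momnmmnmn
  rot[10] = nmn$momnmmnmno
  rot[11] = mn$momnmmnmnon
  rot[12] = n$momnmmnmnonm
  rot[13] = $momnmmnmnonmn
Sorted (with $ < everything):
  sorted[0] = $momnmmnmnonmn
  sorted[1] = mmnmnonmn$momn
  sorted[2] = mn$momnmmnmnon
  sorted[3] = mnmmnmnonmn$mo
  sorted[4] = mnmnonmn$momnm
  sorted[5] = mnonmn$momnmmn
  sorted[6] = momnmmnmnonmn$
  sorted[7] = n$momnmmnmnonm
  sorted[8] = nmmnmnonmn$mom
  sorted[9] = nmn$momnmmnmno
  sorted[10] = nmnonmn$momnmm
  sorted[11] = nonmn$momnmmnm
  sorted[12] = omnmmnmnonmn$m
  sorted[13] = onmn$momnmmnmn
sorted[4] = mnmnonmn$momnm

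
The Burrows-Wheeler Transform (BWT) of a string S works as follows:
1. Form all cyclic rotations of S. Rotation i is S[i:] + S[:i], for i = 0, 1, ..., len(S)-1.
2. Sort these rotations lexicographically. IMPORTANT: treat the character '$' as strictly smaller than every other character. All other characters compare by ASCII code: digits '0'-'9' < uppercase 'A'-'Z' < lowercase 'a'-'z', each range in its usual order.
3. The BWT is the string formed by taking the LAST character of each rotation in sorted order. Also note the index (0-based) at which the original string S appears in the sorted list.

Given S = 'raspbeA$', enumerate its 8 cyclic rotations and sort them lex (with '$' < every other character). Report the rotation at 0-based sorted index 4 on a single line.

All 8 rotations (rotation i = S[i:]+S[:i]):
  rot[0] = raspbeA$
  rot[1] = aspbeA$r
  rot[2] = spbeA$ra
  rot[3] = pbeA$ras
  rot[4] = beA$rasp
  rot[5] = eA$raspb
  rot[6] = A$raspbe
  rot[7] = $raspbeA
Sorted (with $ < everything):
  sorted[0] = $raspbeA
  sorted[1] = A$raspbe
  sorted[2] = aspbeA$r
  sorted[3] = beA$rasp
  sorted[4] = eA$raspb
  sorted[5] = pbeA$ras
  sorted[6] = raspbeA$
  sorted[7] = spbeA$ra
sorted[4] = eA$raspb

Answer: eA$raspb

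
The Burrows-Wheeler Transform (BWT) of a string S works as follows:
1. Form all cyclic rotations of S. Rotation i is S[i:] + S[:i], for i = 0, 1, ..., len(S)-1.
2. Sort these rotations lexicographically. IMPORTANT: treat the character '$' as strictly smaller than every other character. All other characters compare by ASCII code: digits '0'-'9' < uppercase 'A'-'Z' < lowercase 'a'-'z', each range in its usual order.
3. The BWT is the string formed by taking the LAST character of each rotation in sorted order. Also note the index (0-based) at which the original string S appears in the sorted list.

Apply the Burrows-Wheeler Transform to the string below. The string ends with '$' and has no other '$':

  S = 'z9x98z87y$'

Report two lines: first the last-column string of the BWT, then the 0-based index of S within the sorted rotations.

All 10 rotations (rotation i = S[i:]+S[:i]):
  rot[0] = z9x98z87y$
  rot[1] = 9x98z87y$z
  rot[2] = x98z87y$z9
  rot[3] = 98z87y$z9x
  rot[4] = 8z87y$z9x9
  rot[5] = z87y$z9x98
  rot[6] = 87y$z9x98z
  rot[7] = 7y$z9x98z8
  rot[8] = y$z9x98z87
  rot[9] = $z9x98z87y
Sorted (with $ < everything):
  sorted[0] = $z9x98z87y  (last char: 'y')
  sorted[1] = 7y$z9x98z8  (last char: '8')
  sorted[2] = 87y$z9x98z  (last char: 'z')
  sorted[3] = 8z87y$z9x9  (last char: '9')
  sorted[4] = 98z87y$z9x  (last char: 'x')
  sorted[5] = 9x98z87y$z  (last char: 'z')
  sorted[6] = x98z87y$z9  (last char: '9')
  sorted[7] = y$z9x98z87  (last char: '7')
  sorted[8] = z87y$z9x98  (last char: '8')
  sorted[9] = z9x98z87y$  (last char: '$')
Last column: y8z9xz978$
Original string S is at sorted index 9

Answer: y8z9xz978$
9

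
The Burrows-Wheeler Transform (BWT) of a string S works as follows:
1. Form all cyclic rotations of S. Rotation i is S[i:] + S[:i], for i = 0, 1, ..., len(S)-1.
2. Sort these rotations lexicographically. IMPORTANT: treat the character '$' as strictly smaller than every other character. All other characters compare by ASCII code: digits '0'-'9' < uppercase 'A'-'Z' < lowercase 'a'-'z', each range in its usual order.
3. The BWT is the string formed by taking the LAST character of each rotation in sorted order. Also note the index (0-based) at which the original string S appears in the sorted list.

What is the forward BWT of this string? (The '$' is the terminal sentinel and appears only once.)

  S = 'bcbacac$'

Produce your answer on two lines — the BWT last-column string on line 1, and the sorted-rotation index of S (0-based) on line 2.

Answer: ccbc$aab
4

Derivation:
All 8 rotations (rotation i = S[i:]+S[:i]):
  rot[0] = bcbacac$
  rot[1] = cbacac$b
  rot[2] = bacac$bc
  rot[3] = acac$bcb
  rot[4] = cac$bcba
  rot[5] = ac$bcbac
  rot[6] = c$bcbaca
  rot[7] = $bcbacac
Sorted (with $ < everything):
  sorted[0] = $bcbacac  (last char: 'c')
  sorted[1] = ac$bcbac  (last char: 'c')
  sorted[2] = acac$bcb  (last char: 'b')
  sorted[3] = bacac$bc  (last char: 'c')
  sorted[4] = bcbacac$  (last char: '$')
  sorted[5] = c$bcbaca  (last char: 'a')
  sorted[6] = cac$bcba  (last char: 'a')
  sorted[7] = cbacac$b  (last char: 'b')
Last column: ccbc$aab
Original string S is at sorted index 4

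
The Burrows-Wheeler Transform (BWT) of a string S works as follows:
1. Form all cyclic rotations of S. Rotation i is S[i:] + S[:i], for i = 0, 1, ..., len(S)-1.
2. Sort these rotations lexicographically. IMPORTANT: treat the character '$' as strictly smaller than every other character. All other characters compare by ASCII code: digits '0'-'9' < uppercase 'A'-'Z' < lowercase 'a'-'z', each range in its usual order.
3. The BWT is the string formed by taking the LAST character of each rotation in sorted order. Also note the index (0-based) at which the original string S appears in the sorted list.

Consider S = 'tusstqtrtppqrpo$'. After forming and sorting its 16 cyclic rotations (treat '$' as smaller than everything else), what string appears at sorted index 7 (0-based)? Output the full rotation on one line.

All 16 rotations (rotation i = S[i:]+S[:i]):
  rot[0] = tusstqtrtppqrpo$
  rot[1] = usstqtrtppqrpo$t
  rot[2] = sstqtrtppqrpo$tu
  rot[3] = stqtrtppqrpo$tus
  rot[4] = tqtrtppqrpo$tuss
  rot[5] = qtrtppqrpo$tusst
  rot[6] = trtppqrpo$tusstq
  rot[7] = rtppqrpo$tusstqt
  rot[8] = tppqrpo$tusstqtr
  rot[9] = ppqrpo$tusstqtrt
  rot[10] = pqrpo$tusstqtrtp
  rot[11] = qrpo$tusstqtrtpp
  rot[12] = rpo$tusstqtrtppq
  rot[13] = po$tusstqtrtppqr
  rot[14] = o$tusstqtrtppqrp
  rot[15] = $tusstqtrtppqrpo
Sorted (with $ < everything):
  sorted[0] = $tusstqtrtppqrpo
  sorted[1] = o$tusstqtrtppqrp
  sorted[2] = po$tusstqtrtppqr
  sorted[3] = ppqrpo$tusstqtrt
  sorted[4] = pqrpo$tusstqtrtp
  sorted[5] = qrpo$tusstqtrtpp
  sorted[6] = qtrtppqrpo$tusst
  sorted[7] = rpo$tusstqtrtppq
  sorted[8] = rtppqrpo$tusstqt
  sorted[9] = sstqtrtppqrpo$tu
  sorted[10] = stqtrtppqrpo$tus
  sorted[11] = tppqrpo$tusstqtr
  sorted[12] = tqtrtppqrpo$tuss
  sorted[13] = trtppqrpo$tusstq
  sorted[14] = tusstqtrtppqrpo$
  sorted[15] = usstqtrtppqrpo$t
sorted[7] = rpo$tusstqtrtppq

Answer: rpo$tusstqtrtppq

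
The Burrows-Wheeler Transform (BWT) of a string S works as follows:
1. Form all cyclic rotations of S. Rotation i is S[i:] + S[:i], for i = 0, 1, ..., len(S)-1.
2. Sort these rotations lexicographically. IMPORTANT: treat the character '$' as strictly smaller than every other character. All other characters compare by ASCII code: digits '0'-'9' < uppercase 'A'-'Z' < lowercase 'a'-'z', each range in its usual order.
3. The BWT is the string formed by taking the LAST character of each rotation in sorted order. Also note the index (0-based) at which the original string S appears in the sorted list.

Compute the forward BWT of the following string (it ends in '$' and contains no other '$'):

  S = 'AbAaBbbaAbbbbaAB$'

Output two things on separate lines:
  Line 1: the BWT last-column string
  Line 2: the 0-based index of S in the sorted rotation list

Answer: Bab$aAabbAAbbbBbA
3

Derivation:
All 17 rotations (rotation i = S[i:]+S[:i]):
  rot[0] = AbAaBbbaAbbbbaAB$
  rot[1] = bAaBbbaAbbbbaAB$A
  rot[2] = AaBbbaAbbbbaAB$Ab
  rot[3] = aBbbaAbbbbaAB$AbA
  rot[4] = BbbaAbbbbaAB$AbAa
  rot[5] = bbaAbbbbaAB$AbAaB
  rot[6] = baAbbbbaAB$AbAaBb
  rot[7] = aAbbbbaAB$AbAaBbb
  rot[8] = AbbbbaAB$AbAaBbba
  rot[9] = bbbbaAB$AbAaBbbaA
  rot[10] = bbbaAB$AbAaBbbaAb
  rot[11] = bbaAB$AbAaBbbaAbb
  rot[12] = baAB$AbAaBbbaAbbb
  rot[13] = aAB$AbAaBbbaAbbbb
  rot[14] = AB$AbAaBbbaAbbbba
  rot[15] = B$AbAaBbbaAbbbbaA
  rot[16] = $AbAaBbbaAbbbbaAB
Sorted (with $ < everything):
  sorted[0] = $AbAaBbbaAbbbbaAB  (last char: 'B')
  sorted[1] = AB$AbAaBbbaAbbbba  (last char: 'a')
  sorted[2] = AaBbbaAbbbbaAB$Ab  (last char: 'b')
  sorted[3] = AbAaBbbaAbbbbaAB$  (last char: '$')
  sorted[4] = AbbbbaAB$AbAaBbba  (last char: 'a')
  sorted[5] = B$AbAaBbbaAbbbbaA  (last char: 'A')
  sorted[6] = BbbaAbbbbaAB$AbAa  (last char: 'a')
  sorted[7] = aAB$AbAaBbbaAbbbb  (last char: 'b')
  sorted[8] = aAbbbbaAB$AbAaBbb  (last char: 'b')
  sorted[9] = aBbbaAbbbbaAB$AbA  (last char: 'A')
  sorted[10] = bAaBbbaAbbbbaAB$A  (last char: 'A')
  sorted[11] = baAB$AbAaBbbaAbbb  (last char: 'b')
  sorted[12] = baAbbbbaAB$AbAaBb  (last char: 'b')
  sorted[13] = bbaAB$AbAaBbbaAbb  (last char: 'b')
  sorted[14] = bbaAbbbbaAB$AbAaB  (last char: 'B')
  sorted[15] = bbbaAB$AbAaBbbaAb  (last char: 'b')
  sorted[16] = bbbbaAB$AbAaBbbaA  (last char: 'A')
Last column: Bab$aAabbAAbbbBbA
Original string S is at sorted index 3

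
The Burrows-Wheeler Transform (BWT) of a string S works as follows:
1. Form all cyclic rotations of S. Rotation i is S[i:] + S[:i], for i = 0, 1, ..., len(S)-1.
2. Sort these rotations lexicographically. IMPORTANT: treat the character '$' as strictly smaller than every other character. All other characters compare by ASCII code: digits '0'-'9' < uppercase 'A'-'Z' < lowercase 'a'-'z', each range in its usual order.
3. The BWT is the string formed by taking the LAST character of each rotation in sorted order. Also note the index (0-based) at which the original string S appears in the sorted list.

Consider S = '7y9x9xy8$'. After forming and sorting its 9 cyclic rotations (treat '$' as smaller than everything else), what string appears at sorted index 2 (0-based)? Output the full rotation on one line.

Answer: 8$7y9x9xy

Derivation:
All 9 rotations (rotation i = S[i:]+S[:i]):
  rot[0] = 7y9x9xy8$
  rot[1] = y9x9xy8$7
  rot[2] = 9x9xy8$7y
  rot[3] = x9xy8$7y9
  rot[4] = 9xy8$7y9x
  rot[5] = xy8$7y9x9
  rot[6] = y8$7y9x9x
  rot[7] = 8$7y9x9xy
  rot[8] = $7y9x9xy8
Sorted (with $ < everything):
  sorted[0] = $7y9x9xy8
  sorted[1] = 7y9x9xy8$
  sorted[2] = 8$7y9x9xy
  sorted[3] = 9x9xy8$7y
  sorted[4] = 9xy8$7y9x
  sorted[5] = x9xy8$7y9
  sorted[6] = xy8$7y9x9
  sorted[7] = y8$7y9x9x
  sorted[8] = y9x9xy8$7
sorted[2] = 8$7y9x9xy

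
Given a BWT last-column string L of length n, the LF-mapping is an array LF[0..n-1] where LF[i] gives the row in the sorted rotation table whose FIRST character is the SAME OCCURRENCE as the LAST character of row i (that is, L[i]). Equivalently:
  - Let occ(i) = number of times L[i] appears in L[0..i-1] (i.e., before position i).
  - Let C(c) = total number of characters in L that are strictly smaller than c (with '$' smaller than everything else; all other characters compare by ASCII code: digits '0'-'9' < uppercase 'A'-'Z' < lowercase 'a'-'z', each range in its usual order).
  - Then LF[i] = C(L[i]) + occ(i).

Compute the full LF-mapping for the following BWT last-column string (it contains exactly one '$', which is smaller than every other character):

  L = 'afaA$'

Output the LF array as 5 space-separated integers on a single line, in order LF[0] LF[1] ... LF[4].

Answer: 2 4 3 1 0

Derivation:
Char counts: '$':1, 'A':1, 'a':2, 'f':1
C (first-col start): C('$')=0, C('A')=1, C('a')=2, C('f')=4
L[0]='a': occ=0, LF[0]=C('a')+0=2+0=2
L[1]='f': occ=0, LF[1]=C('f')+0=4+0=4
L[2]='a': occ=1, LF[2]=C('a')+1=2+1=3
L[3]='A': occ=0, LF[3]=C('A')+0=1+0=1
L[4]='$': occ=0, LF[4]=C('$')+0=0+0=0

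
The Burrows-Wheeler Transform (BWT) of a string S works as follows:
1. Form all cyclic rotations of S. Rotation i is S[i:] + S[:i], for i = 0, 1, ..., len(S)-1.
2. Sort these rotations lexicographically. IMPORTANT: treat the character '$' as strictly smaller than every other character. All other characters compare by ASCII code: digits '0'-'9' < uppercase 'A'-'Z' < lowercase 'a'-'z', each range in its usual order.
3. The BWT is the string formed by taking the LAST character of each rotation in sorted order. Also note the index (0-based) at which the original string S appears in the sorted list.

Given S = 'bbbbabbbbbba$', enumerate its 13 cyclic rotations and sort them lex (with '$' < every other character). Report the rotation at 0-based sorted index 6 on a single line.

All 13 rotations (rotation i = S[i:]+S[:i]):
  rot[0] = bbbbabbbbbba$
  rot[1] = bbbabbbbbba$b
  rot[2] = bbabbbbbba$bb
  rot[3] = babbbbbba$bbb
  rot[4] = abbbbbba$bbbb
  rot[5] = bbbbbba$bbbba
  rot[6] = bbbbba$bbbbab
  rot[7] = bbbba$bbbbabb
  rot[8] = bbba$bbbbabbb
  rot[9] = bba$bbbbabbbb
  rot[10] = ba$bbbbabbbbb
  rot[11] = a$bbbbabbbbbb
  rot[12] = $bbbbabbbbbba
Sorted (with $ < everything):
  sorted[0] = $bbbbabbbbbba
  sorted[1] = a$bbbbabbbbbb
  sorted[2] = abbbbbba$bbbb
  sorted[3] = ba$bbbbabbbbb
  sorted[4] = babbbbbba$bbb
  sorted[5] = bba$bbbbabbbb
  sorted[6] = bbabbbbbba$bb
  sorted[7] = bbba$bbbbabbb
  sorted[8] = bbbabbbbbba$b
  sorted[9] = bbbba$bbbbabb
  sorted[10] = bbbbabbbbbba$
  sorted[11] = bbbbba$bbbbab
  sorted[12] = bbbbbba$bbbba
sorted[6] = bbabbbbbba$bb

Answer: bbabbbbbba$bb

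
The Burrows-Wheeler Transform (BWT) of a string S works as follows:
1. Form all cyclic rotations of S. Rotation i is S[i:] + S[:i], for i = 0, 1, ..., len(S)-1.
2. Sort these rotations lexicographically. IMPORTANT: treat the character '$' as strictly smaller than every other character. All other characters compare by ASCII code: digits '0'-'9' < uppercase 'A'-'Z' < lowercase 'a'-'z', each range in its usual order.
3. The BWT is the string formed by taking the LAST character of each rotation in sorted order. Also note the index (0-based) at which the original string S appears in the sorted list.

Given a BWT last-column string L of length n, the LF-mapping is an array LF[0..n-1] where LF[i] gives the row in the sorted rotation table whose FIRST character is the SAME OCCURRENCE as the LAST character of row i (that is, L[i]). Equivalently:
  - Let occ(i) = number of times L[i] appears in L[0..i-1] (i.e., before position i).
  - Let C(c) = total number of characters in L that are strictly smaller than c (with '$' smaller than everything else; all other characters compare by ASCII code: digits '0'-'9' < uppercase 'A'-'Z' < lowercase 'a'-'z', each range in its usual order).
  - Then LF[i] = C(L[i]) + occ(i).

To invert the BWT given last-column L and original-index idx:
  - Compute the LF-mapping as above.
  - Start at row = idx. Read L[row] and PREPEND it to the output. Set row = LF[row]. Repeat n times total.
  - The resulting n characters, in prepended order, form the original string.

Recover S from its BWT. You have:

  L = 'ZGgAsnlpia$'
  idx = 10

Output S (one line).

LF mapping: 3 2 5 1 10 8 7 9 6 4 0
Walk LF starting at row 10, prepending L[row]:
  step 1: row=10, L[10]='$', prepend. Next row=LF[10]=0
  step 2: row=0, L[0]='Z', prepend. Next row=LF[0]=3
  step 3: row=3, L[3]='A', prepend. Next row=LF[3]=1
  step 4: row=1, L[1]='G', prepend. Next row=LF[1]=2
  step 5: row=2, L[2]='g', prepend. Next row=LF[2]=5
  step 6: row=5, L[5]='n', prepend. Next row=LF[5]=8
  step 7: row=8, L[8]='i', prepend. Next row=LF[8]=6
  step 8: row=6, L[6]='l', prepend. Next row=LF[6]=7
  step 9: row=7, L[7]='p', prepend. Next row=LF[7]=9
  step 10: row=9, L[9]='a', prepend. Next row=LF[9]=4
  step 11: row=4, L[4]='s', prepend. Next row=LF[4]=10
Reversed output: saplingGAZ$

Answer: saplingGAZ$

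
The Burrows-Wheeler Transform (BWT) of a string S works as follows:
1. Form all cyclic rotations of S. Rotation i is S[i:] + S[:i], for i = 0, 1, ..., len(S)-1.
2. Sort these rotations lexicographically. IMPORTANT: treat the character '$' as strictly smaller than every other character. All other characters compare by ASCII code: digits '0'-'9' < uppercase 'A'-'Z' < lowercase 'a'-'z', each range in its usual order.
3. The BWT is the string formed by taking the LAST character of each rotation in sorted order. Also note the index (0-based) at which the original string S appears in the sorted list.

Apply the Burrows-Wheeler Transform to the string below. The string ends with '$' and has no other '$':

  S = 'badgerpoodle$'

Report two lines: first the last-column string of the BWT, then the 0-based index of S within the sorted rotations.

All 13 rotations (rotation i = S[i:]+S[:i]):
  rot[0] = badgerpoodle$
  rot[1] = adgerpoodle$b
  rot[2] = dgerpoodle$ba
  rot[3] = gerpoodle$bad
  rot[4] = erpoodle$badg
  rot[5] = rpoodle$badge
  rot[6] = poodle$badger
  rot[7] = oodle$badgerp
  rot[8] = odle$badgerpo
  rot[9] = dle$badgerpoo
  rot[10] = le$badgerpood
  rot[11] = e$badgerpoodl
  rot[12] = $badgerpoodle
Sorted (with $ < everything):
  sorted[0] = $badgerpoodle  (last char: 'e')
  sorted[1] = adgerpoodle$b  (last char: 'b')
  sorted[2] = badgerpoodle$  (last char: '$')
  sorted[3] = dgerpoodle$ba  (last char: 'a')
  sorted[4] = dle$badgerpoo  (last char: 'o')
  sorted[5] = e$badgerpoodl  (last char: 'l')
  sorted[6] = erpoodle$badg  (last char: 'g')
  sorted[7] = gerpoodle$bad  (last char: 'd')
  sorted[8] = le$badgerpood  (last char: 'd')
  sorted[9] = odle$badgerpo  (last char: 'o')
  sorted[10] = oodle$badgerp  (last char: 'p')
  sorted[11] = poodle$badger  (last char: 'r')
  sorted[12] = rpoodle$badge  (last char: 'e')
Last column: eb$aolgddopre
Original string S is at sorted index 2

Answer: eb$aolgddopre
2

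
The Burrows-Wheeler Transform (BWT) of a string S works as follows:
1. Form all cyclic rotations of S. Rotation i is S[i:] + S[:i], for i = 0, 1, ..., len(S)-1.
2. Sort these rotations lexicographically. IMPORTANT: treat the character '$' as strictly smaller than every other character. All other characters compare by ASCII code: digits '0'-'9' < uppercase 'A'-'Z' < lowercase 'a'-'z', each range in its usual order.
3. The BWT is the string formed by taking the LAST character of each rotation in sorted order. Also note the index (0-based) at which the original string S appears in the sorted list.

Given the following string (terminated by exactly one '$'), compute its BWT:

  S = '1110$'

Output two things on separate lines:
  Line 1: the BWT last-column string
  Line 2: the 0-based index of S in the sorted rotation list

All 5 rotations (rotation i = S[i:]+S[:i]):
  rot[0] = 1110$
  rot[1] = 110$1
  rot[2] = 10$11
  rot[3] = 0$111
  rot[4] = $1110
Sorted (with $ < everything):
  sorted[0] = $1110  (last char: '0')
  sorted[1] = 0$111  (last char: '1')
  sorted[2] = 10$11  (last char: '1')
  sorted[3] = 110$1  (last char: '1')
  sorted[4] = 1110$  (last char: '$')
Last column: 0111$
Original string S is at sorted index 4

Answer: 0111$
4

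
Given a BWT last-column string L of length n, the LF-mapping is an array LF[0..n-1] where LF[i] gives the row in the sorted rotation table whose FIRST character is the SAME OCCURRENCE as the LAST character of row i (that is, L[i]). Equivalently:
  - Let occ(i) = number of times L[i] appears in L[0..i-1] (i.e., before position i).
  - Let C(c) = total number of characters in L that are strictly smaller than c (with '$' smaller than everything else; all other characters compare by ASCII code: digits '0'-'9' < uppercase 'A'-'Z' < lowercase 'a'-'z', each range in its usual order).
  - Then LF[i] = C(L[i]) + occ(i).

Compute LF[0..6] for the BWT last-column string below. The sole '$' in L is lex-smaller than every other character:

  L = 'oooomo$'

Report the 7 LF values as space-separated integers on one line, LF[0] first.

Answer: 2 3 4 5 1 6 0

Derivation:
Char counts: '$':1, 'm':1, 'o':5
C (first-col start): C('$')=0, C('m')=1, C('o')=2
L[0]='o': occ=0, LF[0]=C('o')+0=2+0=2
L[1]='o': occ=1, LF[1]=C('o')+1=2+1=3
L[2]='o': occ=2, LF[2]=C('o')+2=2+2=4
L[3]='o': occ=3, LF[3]=C('o')+3=2+3=5
L[4]='m': occ=0, LF[4]=C('m')+0=1+0=1
L[5]='o': occ=4, LF[5]=C('o')+4=2+4=6
L[6]='$': occ=0, LF[6]=C('$')+0=0+0=0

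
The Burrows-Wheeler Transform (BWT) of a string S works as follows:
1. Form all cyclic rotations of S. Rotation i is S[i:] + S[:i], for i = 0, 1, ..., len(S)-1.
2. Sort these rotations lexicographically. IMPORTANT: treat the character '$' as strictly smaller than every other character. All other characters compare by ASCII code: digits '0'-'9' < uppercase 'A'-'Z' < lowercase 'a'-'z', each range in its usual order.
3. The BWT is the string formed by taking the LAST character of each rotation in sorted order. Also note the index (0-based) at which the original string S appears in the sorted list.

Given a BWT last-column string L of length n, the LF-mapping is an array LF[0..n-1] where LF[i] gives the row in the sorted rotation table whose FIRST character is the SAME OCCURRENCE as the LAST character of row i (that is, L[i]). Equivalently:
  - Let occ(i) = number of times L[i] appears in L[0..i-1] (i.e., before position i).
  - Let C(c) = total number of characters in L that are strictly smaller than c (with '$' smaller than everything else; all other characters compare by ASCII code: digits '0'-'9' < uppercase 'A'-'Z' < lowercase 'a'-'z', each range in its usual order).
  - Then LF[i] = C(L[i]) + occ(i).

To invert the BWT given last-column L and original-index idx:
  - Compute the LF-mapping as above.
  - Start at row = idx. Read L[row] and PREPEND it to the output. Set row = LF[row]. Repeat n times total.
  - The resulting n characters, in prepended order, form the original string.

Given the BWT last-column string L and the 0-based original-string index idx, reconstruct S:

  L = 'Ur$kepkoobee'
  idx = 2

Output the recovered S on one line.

Answer: bookkeeperU$

Derivation:
LF mapping: 1 11 0 6 3 10 7 8 9 2 4 5
Walk LF starting at row 2, prepending L[row]:
  step 1: row=2, L[2]='$', prepend. Next row=LF[2]=0
  step 2: row=0, L[0]='U', prepend. Next row=LF[0]=1
  step 3: row=1, L[1]='r', prepend. Next row=LF[1]=11
  step 4: row=11, L[11]='e', prepend. Next row=LF[11]=5
  step 5: row=5, L[5]='p', prepend. Next row=LF[5]=10
  step 6: row=10, L[10]='e', prepend. Next row=LF[10]=4
  step 7: row=4, L[4]='e', prepend. Next row=LF[4]=3
  step 8: row=3, L[3]='k', prepend. Next row=LF[3]=6
  step 9: row=6, L[6]='k', prepend. Next row=LF[6]=7
  step 10: row=7, L[7]='o', prepend. Next row=LF[7]=8
  step 11: row=8, L[8]='o', prepend. Next row=LF[8]=9
  step 12: row=9, L[9]='b', prepend. Next row=LF[9]=2
Reversed output: bookkeeperU$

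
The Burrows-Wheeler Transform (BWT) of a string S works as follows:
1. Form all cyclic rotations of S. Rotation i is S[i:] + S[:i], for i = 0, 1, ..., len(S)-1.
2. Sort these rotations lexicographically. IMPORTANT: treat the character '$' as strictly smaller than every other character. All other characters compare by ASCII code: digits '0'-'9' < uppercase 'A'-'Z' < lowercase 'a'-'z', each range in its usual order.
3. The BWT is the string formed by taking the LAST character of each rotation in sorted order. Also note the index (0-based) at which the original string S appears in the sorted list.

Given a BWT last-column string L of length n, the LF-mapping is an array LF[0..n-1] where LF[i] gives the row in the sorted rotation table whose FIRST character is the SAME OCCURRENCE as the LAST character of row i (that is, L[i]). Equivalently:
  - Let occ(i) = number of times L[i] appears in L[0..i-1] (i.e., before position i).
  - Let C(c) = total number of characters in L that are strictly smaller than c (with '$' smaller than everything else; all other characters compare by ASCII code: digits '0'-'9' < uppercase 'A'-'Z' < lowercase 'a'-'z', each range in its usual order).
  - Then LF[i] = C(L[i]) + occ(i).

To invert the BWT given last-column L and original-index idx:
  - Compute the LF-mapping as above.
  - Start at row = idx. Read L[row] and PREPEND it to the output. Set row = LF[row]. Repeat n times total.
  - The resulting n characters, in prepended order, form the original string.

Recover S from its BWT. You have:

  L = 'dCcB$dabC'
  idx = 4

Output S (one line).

LF mapping: 7 2 6 1 0 8 4 5 3
Walk LF starting at row 4, prepending L[row]:
  step 1: row=4, L[4]='$', prepend. Next row=LF[4]=0
  step 2: row=0, L[0]='d', prepend. Next row=LF[0]=7
  step 3: row=7, L[7]='b', prepend. Next row=LF[7]=5
  step 4: row=5, L[5]='d', prepend. Next row=LF[5]=8
  step 5: row=8, L[8]='C', prepend. Next row=LF[8]=3
  step 6: row=3, L[3]='B', prepend. Next row=LF[3]=1
  step 7: row=1, L[1]='C', prepend. Next row=LF[1]=2
  step 8: row=2, L[2]='c', prepend. Next row=LF[2]=6
  step 9: row=6, L[6]='a', prepend. Next row=LF[6]=4
Reversed output: acCBCdbd$

Answer: acCBCdbd$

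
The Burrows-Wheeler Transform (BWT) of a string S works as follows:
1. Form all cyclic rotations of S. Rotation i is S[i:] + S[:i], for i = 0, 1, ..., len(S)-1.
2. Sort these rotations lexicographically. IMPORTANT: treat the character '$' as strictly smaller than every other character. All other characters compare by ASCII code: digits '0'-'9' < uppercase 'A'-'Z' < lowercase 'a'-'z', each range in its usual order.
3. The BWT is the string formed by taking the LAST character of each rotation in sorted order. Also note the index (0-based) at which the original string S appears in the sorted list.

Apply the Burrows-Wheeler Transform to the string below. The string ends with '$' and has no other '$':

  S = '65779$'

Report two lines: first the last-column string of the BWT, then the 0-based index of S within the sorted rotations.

Answer: 96$577
2

Derivation:
All 6 rotations (rotation i = S[i:]+S[:i]):
  rot[0] = 65779$
  rot[1] = 5779$6
  rot[2] = 779$65
  rot[3] = 79$657
  rot[4] = 9$6577
  rot[5] = $65779
Sorted (with $ < everything):
  sorted[0] = $65779  (last char: '9')
  sorted[1] = 5779$6  (last char: '6')
  sorted[2] = 65779$  (last char: '$')
  sorted[3] = 779$65  (last char: '5')
  sorted[4] = 79$657  (last char: '7')
  sorted[5] = 9$6577  (last char: '7')
Last column: 96$577
Original string S is at sorted index 2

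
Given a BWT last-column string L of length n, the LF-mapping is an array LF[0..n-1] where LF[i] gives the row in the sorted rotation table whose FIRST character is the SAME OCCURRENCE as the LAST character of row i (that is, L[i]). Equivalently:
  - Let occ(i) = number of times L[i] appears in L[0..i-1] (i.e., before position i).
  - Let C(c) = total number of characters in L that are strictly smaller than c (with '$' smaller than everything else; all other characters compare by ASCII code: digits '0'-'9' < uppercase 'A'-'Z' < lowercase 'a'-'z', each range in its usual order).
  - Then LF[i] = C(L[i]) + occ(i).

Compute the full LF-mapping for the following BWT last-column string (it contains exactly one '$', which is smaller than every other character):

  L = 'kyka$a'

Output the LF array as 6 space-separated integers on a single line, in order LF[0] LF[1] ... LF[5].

Char counts: '$':1, 'a':2, 'k':2, 'y':1
C (first-col start): C('$')=0, C('a')=1, C('k')=3, C('y')=5
L[0]='k': occ=0, LF[0]=C('k')+0=3+0=3
L[1]='y': occ=0, LF[1]=C('y')+0=5+0=5
L[2]='k': occ=1, LF[2]=C('k')+1=3+1=4
L[3]='a': occ=0, LF[3]=C('a')+0=1+0=1
L[4]='$': occ=0, LF[4]=C('$')+0=0+0=0
L[5]='a': occ=1, LF[5]=C('a')+1=1+1=2

Answer: 3 5 4 1 0 2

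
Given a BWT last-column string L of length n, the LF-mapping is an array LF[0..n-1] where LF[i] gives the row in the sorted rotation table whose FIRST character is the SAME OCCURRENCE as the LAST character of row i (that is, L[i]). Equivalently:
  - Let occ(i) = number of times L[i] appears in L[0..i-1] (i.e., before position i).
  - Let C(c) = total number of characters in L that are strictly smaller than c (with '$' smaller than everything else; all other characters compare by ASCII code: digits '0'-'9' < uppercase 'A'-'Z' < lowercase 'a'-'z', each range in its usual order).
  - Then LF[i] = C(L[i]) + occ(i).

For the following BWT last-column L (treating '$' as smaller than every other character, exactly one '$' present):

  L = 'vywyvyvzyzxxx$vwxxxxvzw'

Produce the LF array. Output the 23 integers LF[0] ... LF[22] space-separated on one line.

Answer: 1 16 6 17 2 18 3 20 19 21 9 10 11 0 4 7 12 13 14 15 5 22 8

Derivation:
Char counts: '$':1, 'v':5, 'w':3, 'x':7, 'y':4, 'z':3
C (first-col start): C('$')=0, C('v')=1, C('w')=6, C('x')=9, C('y')=16, C('z')=20
L[0]='v': occ=0, LF[0]=C('v')+0=1+0=1
L[1]='y': occ=0, LF[1]=C('y')+0=16+0=16
L[2]='w': occ=0, LF[2]=C('w')+0=6+0=6
L[3]='y': occ=1, LF[3]=C('y')+1=16+1=17
L[4]='v': occ=1, LF[4]=C('v')+1=1+1=2
L[5]='y': occ=2, LF[5]=C('y')+2=16+2=18
L[6]='v': occ=2, LF[6]=C('v')+2=1+2=3
L[7]='z': occ=0, LF[7]=C('z')+0=20+0=20
L[8]='y': occ=3, LF[8]=C('y')+3=16+3=19
L[9]='z': occ=1, LF[9]=C('z')+1=20+1=21
L[10]='x': occ=0, LF[10]=C('x')+0=9+0=9
L[11]='x': occ=1, LF[11]=C('x')+1=9+1=10
L[12]='x': occ=2, LF[12]=C('x')+2=9+2=11
L[13]='$': occ=0, LF[13]=C('$')+0=0+0=0
L[14]='v': occ=3, LF[14]=C('v')+3=1+3=4
L[15]='w': occ=1, LF[15]=C('w')+1=6+1=7
L[16]='x': occ=3, LF[16]=C('x')+3=9+3=12
L[17]='x': occ=4, LF[17]=C('x')+4=9+4=13
L[18]='x': occ=5, LF[18]=C('x')+5=9+5=14
L[19]='x': occ=6, LF[19]=C('x')+6=9+6=15
L[20]='v': occ=4, LF[20]=C('v')+4=1+4=5
L[21]='z': occ=2, LF[21]=C('z')+2=20+2=22
L[22]='w': occ=2, LF[22]=C('w')+2=6+2=8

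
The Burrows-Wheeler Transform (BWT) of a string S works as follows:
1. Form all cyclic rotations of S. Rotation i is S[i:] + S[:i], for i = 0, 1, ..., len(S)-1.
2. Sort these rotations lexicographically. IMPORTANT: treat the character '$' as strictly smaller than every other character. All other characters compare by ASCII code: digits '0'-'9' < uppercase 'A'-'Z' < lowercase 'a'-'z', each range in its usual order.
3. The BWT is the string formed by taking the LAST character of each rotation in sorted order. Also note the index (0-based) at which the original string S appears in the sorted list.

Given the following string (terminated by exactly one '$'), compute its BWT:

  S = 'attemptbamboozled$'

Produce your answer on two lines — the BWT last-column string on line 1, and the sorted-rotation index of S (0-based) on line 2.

All 18 rotations (rotation i = S[i:]+S[:i]):
  rot[0] = attemptbamboozled$
  rot[1] = ttemptbamboozled$a
  rot[2] = temptbamboozled$at
  rot[3] = emptbamboozled$att
  rot[4] = mptbamboozled$atte
  rot[5] = ptbamboozled$attem
  rot[6] = tbamboozled$attemp
  rot[7] = bamboozled$attempt
  rot[8] = amboozled$attemptb
  rot[9] = mboozled$attemptba
  rot[10] = boozled$attemptbam
  rot[11] = oozled$attemptbamb
  rot[12] = ozled$attemptbambo
  rot[13] = zled$attemptbamboo
  rot[14] = led$attemptbambooz
  rot[15] = ed$attemptbamboozl
  rot[16] = d$attemptbamboozle
  rot[17] = $attemptbamboozled
Sorted (with $ < everything):
  sorted[0] = $attemptbamboozled  (last char: 'd')
  sorted[1] = amboozled$attemptb  (last char: 'b')
  sorted[2] = attemptbamboozled$  (last char: '$')
  sorted[3] = bamboozled$attempt  (last char: 't')
  sorted[4] = boozled$attemptbam  (last char: 'm')
  sorted[5] = d$attemptbamboozle  (last char: 'e')
  sorted[6] = ed$attemptbamboozl  (last char: 'l')
  sorted[7] = emptbamboozled$att  (last char: 't')
  sorted[8] = led$attemptbambooz  (last char: 'z')
  sorted[9] = mboozled$attemptba  (last char: 'a')
  sorted[10] = mptbamboozled$atte  (last char: 'e')
  sorted[11] = oozled$attemptbamb  (last char: 'b')
  sorted[12] = ozled$attemptbambo  (last char: 'o')
  sorted[13] = ptbamboozled$attem  (last char: 'm')
  sorted[14] = tbamboozled$attemp  (last char: 'p')
  sorted[15] = temptbamboozled$at  (last char: 't')
  sorted[16] = ttemptbamboozled$a  (last char: 'a')
  sorted[17] = zled$attemptbamboo  (last char: 'o')
Last column: db$tmeltzaebomptao
Original string S is at sorted index 2

Answer: db$tmeltzaebomptao
2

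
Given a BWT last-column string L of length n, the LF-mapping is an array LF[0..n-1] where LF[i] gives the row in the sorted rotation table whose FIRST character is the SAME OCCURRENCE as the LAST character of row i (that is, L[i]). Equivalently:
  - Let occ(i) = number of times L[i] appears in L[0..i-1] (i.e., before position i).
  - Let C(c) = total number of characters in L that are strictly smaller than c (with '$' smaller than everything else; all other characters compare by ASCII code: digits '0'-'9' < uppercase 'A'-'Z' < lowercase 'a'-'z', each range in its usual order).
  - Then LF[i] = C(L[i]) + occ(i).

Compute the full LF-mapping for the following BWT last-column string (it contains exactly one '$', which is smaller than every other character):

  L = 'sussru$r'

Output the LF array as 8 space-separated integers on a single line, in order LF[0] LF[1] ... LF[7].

Char counts: '$':1, 'r':2, 's':3, 'u':2
C (first-col start): C('$')=0, C('r')=1, C('s')=3, C('u')=6
L[0]='s': occ=0, LF[0]=C('s')+0=3+0=3
L[1]='u': occ=0, LF[1]=C('u')+0=6+0=6
L[2]='s': occ=1, LF[2]=C('s')+1=3+1=4
L[3]='s': occ=2, LF[3]=C('s')+2=3+2=5
L[4]='r': occ=0, LF[4]=C('r')+0=1+0=1
L[5]='u': occ=1, LF[5]=C('u')+1=6+1=7
L[6]='$': occ=0, LF[6]=C('$')+0=0+0=0
L[7]='r': occ=1, LF[7]=C('r')+1=1+1=2

Answer: 3 6 4 5 1 7 0 2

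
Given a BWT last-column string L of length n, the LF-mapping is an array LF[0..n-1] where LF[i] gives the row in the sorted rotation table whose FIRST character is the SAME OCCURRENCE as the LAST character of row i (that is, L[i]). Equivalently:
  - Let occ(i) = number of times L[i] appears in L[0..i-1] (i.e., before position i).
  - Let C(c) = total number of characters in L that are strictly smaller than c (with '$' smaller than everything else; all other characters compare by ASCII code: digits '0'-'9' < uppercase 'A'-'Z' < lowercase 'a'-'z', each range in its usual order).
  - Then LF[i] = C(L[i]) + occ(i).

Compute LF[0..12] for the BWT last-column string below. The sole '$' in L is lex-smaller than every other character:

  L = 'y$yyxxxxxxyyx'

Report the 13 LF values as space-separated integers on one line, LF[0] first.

Char counts: '$':1, 'x':7, 'y':5
C (first-col start): C('$')=0, C('x')=1, C('y')=8
L[0]='y': occ=0, LF[0]=C('y')+0=8+0=8
L[1]='$': occ=0, LF[1]=C('$')+0=0+0=0
L[2]='y': occ=1, LF[2]=C('y')+1=8+1=9
L[3]='y': occ=2, LF[3]=C('y')+2=8+2=10
L[4]='x': occ=0, LF[4]=C('x')+0=1+0=1
L[5]='x': occ=1, LF[5]=C('x')+1=1+1=2
L[6]='x': occ=2, LF[6]=C('x')+2=1+2=3
L[7]='x': occ=3, LF[7]=C('x')+3=1+3=4
L[8]='x': occ=4, LF[8]=C('x')+4=1+4=5
L[9]='x': occ=5, LF[9]=C('x')+5=1+5=6
L[10]='y': occ=3, LF[10]=C('y')+3=8+3=11
L[11]='y': occ=4, LF[11]=C('y')+4=8+4=12
L[12]='x': occ=6, LF[12]=C('x')+6=1+6=7

Answer: 8 0 9 10 1 2 3 4 5 6 11 12 7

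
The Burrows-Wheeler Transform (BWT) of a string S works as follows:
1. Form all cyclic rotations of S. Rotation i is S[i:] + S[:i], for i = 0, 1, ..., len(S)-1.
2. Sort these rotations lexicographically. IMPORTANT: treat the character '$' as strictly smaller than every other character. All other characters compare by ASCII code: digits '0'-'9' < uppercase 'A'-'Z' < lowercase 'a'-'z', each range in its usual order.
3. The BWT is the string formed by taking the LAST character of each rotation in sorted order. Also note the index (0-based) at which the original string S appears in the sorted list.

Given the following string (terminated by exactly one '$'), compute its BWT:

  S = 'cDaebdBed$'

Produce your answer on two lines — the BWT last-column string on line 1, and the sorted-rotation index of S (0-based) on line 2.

All 10 rotations (rotation i = S[i:]+S[:i]):
  rot[0] = cDaebdBed$
  rot[1] = DaebdBed$c
  rot[2] = aebdBed$cD
  rot[3] = ebdBed$cDa
  rot[4] = bdBed$cDae
  rot[5] = dBed$cDaeb
  rot[6] = Bed$cDaebd
  rot[7] = ed$cDaebdB
  rot[8] = d$cDaebdBe
  rot[9] = $cDaebdBed
Sorted (with $ < everything):
  sorted[0] = $cDaebdBed  (last char: 'd')
  sorted[1] = Bed$cDaebd  (last char: 'd')
  sorted[2] = DaebdBed$c  (last char: 'c')
  sorted[3] = aebdBed$cD  (last char: 'D')
  sorted[4] = bdBed$cDae  (last char: 'e')
  sorted[5] = cDaebdBed$  (last char: '$')
  sorted[6] = d$cDaebdBe  (last char: 'e')
  sorted[7] = dBed$cDaeb  (last char: 'b')
  sorted[8] = ebdBed$cDa  (last char: 'a')
  sorted[9] = ed$cDaebdB  (last char: 'B')
Last column: ddcDe$ebaB
Original string S is at sorted index 5

Answer: ddcDe$ebaB
5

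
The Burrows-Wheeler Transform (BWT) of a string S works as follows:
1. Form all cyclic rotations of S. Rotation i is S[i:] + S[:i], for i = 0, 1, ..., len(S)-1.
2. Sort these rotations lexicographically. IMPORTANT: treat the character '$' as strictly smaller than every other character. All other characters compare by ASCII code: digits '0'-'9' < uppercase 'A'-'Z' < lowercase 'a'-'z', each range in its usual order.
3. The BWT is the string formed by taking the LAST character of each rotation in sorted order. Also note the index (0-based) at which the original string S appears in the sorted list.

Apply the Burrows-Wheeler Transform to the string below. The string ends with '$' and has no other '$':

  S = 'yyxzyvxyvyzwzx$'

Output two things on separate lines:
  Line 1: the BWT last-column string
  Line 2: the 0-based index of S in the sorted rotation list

Answer: xyyzzvyzxy$vywx
10

Derivation:
All 15 rotations (rotation i = S[i:]+S[:i]):
  rot[0] = yyxzyvxyvyzwzx$
  rot[1] = yxzyvxyvyzwzx$y
  rot[2] = xzyvxyvyzwzx$yy
  rot[3] = zyvxyvyzwzx$yyx
  rot[4] = yvxyvyzwzx$yyxz
  rot[5] = vxyvyzwzx$yyxzy
  rot[6] = xyvyzwzx$yyxzyv
  rot[7] = yvyzwzx$yyxzyvx
  rot[8] = vyzwzx$yyxzyvxy
  rot[9] = yzwzx$yyxzyvxyv
  rot[10] = zwzx$yyxzyvxyvy
  rot[11] = wzx$yyxzyvxyvyz
  rot[12] = zx$yyxzyvxyvyzw
  rot[13] = x$yyxzyvxyvyzwz
  rot[14] = $yyxzyvxyvyzwzx
Sorted (with $ < everything):
  sorted[0] = $yyxzyvxyvyzwzx  (last char: 'x')
  sorted[1] = vxyvyzwzx$yyxzy  (last char: 'y')
  sorted[2] = vyzwzx$yyxzyvxy  (last char: 'y')
  sorted[3] = wzx$yyxzyvxyvyz  (last char: 'z')
  sorted[4] = x$yyxzyvxyvyzwz  (last char: 'z')
  sorted[5] = xyvyzwzx$yyxzyv  (last char: 'v')
  sorted[6] = xzyvxyvyzwzx$yy  (last char: 'y')
  sorted[7] = yvxyvyzwzx$yyxz  (last char: 'z')
  sorted[8] = yvyzwzx$yyxzyvx  (last char: 'x')
  sorted[9] = yxzyvxyvyzwzx$y  (last char: 'y')
  sorted[10] = yyxzyvxyvyzwzx$  (last char: '$')
  sorted[11] = yzwzx$yyxzyvxyv  (last char: 'v')
  sorted[12] = zwzx$yyxzyvxyvy  (last char: 'y')
  sorted[13] = zx$yyxzyvxyvyzw  (last char: 'w')
  sorted[14] = zyvxyvyzwzx$yyx  (last char: 'x')
Last column: xyyzzvyzxy$vywx
Original string S is at sorted index 10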